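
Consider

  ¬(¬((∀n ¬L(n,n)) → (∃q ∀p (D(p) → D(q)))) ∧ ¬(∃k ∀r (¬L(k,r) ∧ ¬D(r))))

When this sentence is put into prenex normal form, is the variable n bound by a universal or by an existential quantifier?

existential

Eliminate → and ↔ using ¬ and ∨.
  ¬(¬(¬(∀n ¬L(n,n)) ∨ (∃q ∀p (¬D(p) ∨ D(q)))) ∧ ¬(∃k ∀r (¬L(k,r) ∧ ¬D(r))))
Drive negations inward (¬∀x A ≡ ∃x ¬A, ¬∃x A ≡ ∀x ¬A, De Morgan for ∧/∨):
  (∃n L(n,n)) ∨ (∃q ∀p (¬D(p) ∨ D(q))) ∨ (∃k ∀r (¬L(k,r) ∧ ¬D(r)))
Finally move all quantifiers to the prefix:
  ∃n ∃q ∀p ∃k ∀r (L(n,n) ∨ ¬D(p) ∨ D(q) ∨ ¬L(k,r) ∧ ¬D(r))
The quantifier ∀n sits under an odd number of negations (counting the antecedent side of each →), so it flips to ∃n.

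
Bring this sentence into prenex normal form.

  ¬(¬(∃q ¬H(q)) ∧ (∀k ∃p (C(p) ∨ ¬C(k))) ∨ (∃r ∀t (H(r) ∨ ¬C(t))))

Drive negations inward (¬∀x A ≡ ∃x ¬A, ¬∃x A ≡ ∀x ¬A, De Morgan for ∧/∨):
  ((∃q ¬H(q)) ∨ (∃k ∀p (¬C(p) ∧ C(k)))) ∧ (∀r ∃t (¬H(r) ∧ C(t)))
All bound variables are already distinct, so no renaming is needed.
Finally move all quantifiers to the prefix:
  ∃q ∃k ∀p ∀r ∃t ((¬H(q) ∨ ¬C(p) ∧ C(k)) ∧ ¬H(r) ∧ C(t))

∃q ∃k ∀p ∀r ∃t ((¬H(q) ∨ ¬C(p) ∧ C(k)) ∧ ¬H(r) ∧ C(t))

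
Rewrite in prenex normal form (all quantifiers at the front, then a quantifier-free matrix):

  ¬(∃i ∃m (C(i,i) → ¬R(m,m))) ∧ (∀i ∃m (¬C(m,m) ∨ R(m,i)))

Eliminate → and ↔ using ¬ and ∨.
  ¬(∃i ∃m (¬C(i,i) ∨ ¬R(m,m))) ∧ (∀i ∃m (¬C(m,m) ∨ R(m,i)))
Push ¬ through the quantifiers and connectives to reach negation normal form:
  (∀i ∀m (C(i,i) ∧ R(m,m))) ∧ (∀i ∃m (¬C(m,m) ∨ R(m,i)))
Give each quantifier a distinct variable: i↦x1, m↦u.
  (∀i ∀m (C(i,i) ∧ R(m,m))) ∧ (∀x1 ∃u (¬C(u,u) ∨ R(u,x1)))
Pull the quantifiers to the front (each side's bound variable is not free in the other side):
  ∀i ∀m ∀x1 ∃u (C(i,i) ∧ R(m,m) ∧ (¬C(u,u) ∨ R(u,x1)))

∀i ∀m ∀x1 ∃u (C(i,i) ∧ R(m,m) ∧ (¬C(u,u) ∨ R(u,x1)))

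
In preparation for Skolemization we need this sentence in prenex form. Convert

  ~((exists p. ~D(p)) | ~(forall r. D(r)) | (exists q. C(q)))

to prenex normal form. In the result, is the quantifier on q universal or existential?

Push ¬ through the quantifiers and connectives to reach negation normal form:
  (forall p. D(p)) & (forall r. D(r)) & (forall q. ~C(q))
All bound variables are already distinct, so no renaming is needed.
Extract every quantifier outward, since the variables are now distinct and don't occur free across branches:
  forall p. forall r. forall q. (D(p) & D(r) & ~C(q))
The quantifier exists q sits under an odd number of negations, so it flips to forall q.

universal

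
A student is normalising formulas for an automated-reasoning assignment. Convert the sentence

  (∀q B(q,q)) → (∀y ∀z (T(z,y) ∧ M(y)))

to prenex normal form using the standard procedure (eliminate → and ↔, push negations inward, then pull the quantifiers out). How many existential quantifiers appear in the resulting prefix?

First replace A → B with ¬A ∨ B.
  ¬(∀q B(q,q)) ∨ (∀y ∀z (T(z,y) ∧ M(y)))
Drive negations inward (¬∀x A ≡ ∃x ¬A, ¬∃x A ≡ ∀x ¬A, De Morgan for ∧/∨):
  (∃q ¬B(q,q)) ∨ (∀y ∀z (T(z,y) ∧ M(y)))
Pull the quantifiers to the front (each side's bound variable is not free in the other side):
  ∃q ∀y ∀z (¬B(q,q) ∨ T(z,y) ∧ M(y))
The prefix is ∃q ∀y ∀z: 2 universal, 1 existential.

1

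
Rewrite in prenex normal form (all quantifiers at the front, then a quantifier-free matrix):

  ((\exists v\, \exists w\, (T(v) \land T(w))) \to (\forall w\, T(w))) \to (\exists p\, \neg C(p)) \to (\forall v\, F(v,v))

\exists v\, \exists w\, \exists x1\, \forall p\, \forall c\, (T(v) \land T(w) \land \neg T(x1) \lor C(p) \lor F(c,c))

Rewrite implications/biconditionals: A → B as ¬A ∨ B.
  \neg (\neg (\exists v\, \exists w\, (T(v) \land T(w))) \lor (\forall w\, T(w))) \lor \neg (\exists p\, \neg C(p)) \lor (\forall v\, F(v,v))
Drive negations inward (¬∀x A ≡ ∃x ¬A, ¬∃x A ≡ ∀x ¬A, De Morgan for ∧/∨):
  (\exists v\, \exists w\, (T(v) \land T(w))) \land (\exists w\, \neg T(w)) \lor (\forall p\, C(p)) \lor (\forall v\, F(v,v))
Rename bound variables to avoid capture: w↦x1, v↦c.
  (\exists v\, \exists w\, (T(v) \land T(w))) \land (\exists x1\, \neg T(x1)) \lor (\forall p\, C(p)) \lor (\forall c\, F(c,c))
Finally move all quantifiers to the prefix:
  \exists v\, \exists w\, \exists x1\, \forall p\, \forall c\, (T(v) \land T(w) \land \neg T(x1) \lor C(p) \lor F(c,c))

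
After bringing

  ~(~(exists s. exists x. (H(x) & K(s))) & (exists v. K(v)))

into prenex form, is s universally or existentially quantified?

existential

Move each ¬ inward, flipping quantifiers it crosses:
  (exists s. exists x. (H(x) & K(s))) | (forall v. ~K(v))
All bound variables are already distinct, so no renaming is needed.
Finally move all quantifiers to the prefix:
  exists s. exists x. forall v. (H(x) & K(s) | ~K(v))
The quantifier exists s sits under an even number of negations, so it remains existential.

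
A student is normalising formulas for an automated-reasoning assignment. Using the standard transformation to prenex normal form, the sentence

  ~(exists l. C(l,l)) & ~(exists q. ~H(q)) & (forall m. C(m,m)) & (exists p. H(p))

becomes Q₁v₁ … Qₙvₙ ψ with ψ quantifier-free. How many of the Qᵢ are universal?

3

Drive negations inward (¬∀x A ≡ ∃x ¬A, ¬∃x A ≡ ∀x ¬A, De Morgan for ∧/∨):
  (forall l. ~C(l,l)) & (forall q. H(q)) & (forall m. C(m,m)) & (exists p. H(p))
All bound variables are already distinct, so no renaming is needed.
Extract every quantifier outward, since the variables are now distinct and don't occur free across branches:
  forall l. forall q. forall m. exists p. (~C(l,l) & H(q) & C(m,m) & H(p))
The prefix is forall l forall q forall m exists p: 3 universal, 1 existential.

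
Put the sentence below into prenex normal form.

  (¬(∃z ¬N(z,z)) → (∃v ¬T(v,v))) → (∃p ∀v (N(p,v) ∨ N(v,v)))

∀z ∀v ∃p ∀q (N(z,z) ∧ T(v,v) ∨ N(p,q) ∨ N(q,q))

Rewrite implications/biconditionals: A → B as ¬A ∨ B.
  ¬(¬¬(∃z ¬N(z,z)) ∨ (∃v ¬T(v,v))) ∨ (∃p ∀v (N(p,v) ∨ N(v,v)))
Drive negations inward (¬∀x A ≡ ∃x ¬A, ¬∃x A ≡ ∀x ¬A, De Morgan for ∧/∨):
  (∀z N(z,z)) ∧ (∀v T(v,v)) ∨ (∃p ∀v (N(p,v) ∨ N(v,v)))
Standardize variables apart so no two quantifiers bind the same name: v↦q.
  (∀z N(z,z)) ∧ (∀v T(v,v)) ∨ (∃p ∀q (N(p,q) ∨ N(q,q)))
Extract every quantifier outward, since the variables are now distinct and don't occur free across branches:
  ∀z ∀v ∃p ∀q (N(z,z) ∧ T(v,v) ∨ N(p,q) ∨ N(q,q))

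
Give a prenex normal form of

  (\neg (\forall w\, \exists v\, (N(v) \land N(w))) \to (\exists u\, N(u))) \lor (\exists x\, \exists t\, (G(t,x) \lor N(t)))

First replace A → B with ¬A ∨ B.
  \neg \neg (\forall w\, \exists v\, (N(v) \land N(w))) \lor (\exists u\, N(u)) \lor (\exists x\, \exists t\, (G(t,x) \lor N(t)))
Move each ¬ inward, flipping quantifiers it crosses:
  (\forall w\, \exists v\, (N(v) \land N(w))) \lor (\exists u\, N(u)) \lor (\exists x\, \exists t\, (G(t,x) \lor N(t)))
Finally move all quantifiers to the prefix:
  \forall w\, \exists v\, \exists u\, \exists x\, \exists t\, (N(v) \land N(w) \lor N(u) \lor G(t,x) \lor N(t))

\forall w\, \exists v\, \exists u\, \exists x\, \exists t\, (N(v) \land N(w) \lor N(u) \lor G(t,x) \lor N(t))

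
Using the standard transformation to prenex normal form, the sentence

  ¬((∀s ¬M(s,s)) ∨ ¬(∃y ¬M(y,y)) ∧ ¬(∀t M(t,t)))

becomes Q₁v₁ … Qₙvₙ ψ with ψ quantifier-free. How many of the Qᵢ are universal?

Move each ¬ inward, flipping quantifiers it crosses:
  (∃s M(s,s)) ∧ ((∃y ¬M(y,y)) ∨ (∀t M(t,t)))
Pull the quantifiers to the front (each side's bound variable is not free in the other side):
  ∃s ∃y ∀t (M(s,s) ∧ (¬M(y,y) ∨ M(t,t)))
The prefix is ∃s ∃y ∀t: 1 universal, 2 existential.

1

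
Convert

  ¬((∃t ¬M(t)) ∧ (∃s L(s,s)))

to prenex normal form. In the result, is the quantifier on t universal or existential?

universal

Push ¬ through the quantifiers and connectives to reach negation normal form:
  (∀t M(t)) ∨ (∀s ¬L(s,s))
Finally move all quantifiers to the prefix:
  ∀t ∀s (M(t) ∨ ¬L(s,s))
The quantifier ∃t sits under an odd number of negations, so it flips to ∀t.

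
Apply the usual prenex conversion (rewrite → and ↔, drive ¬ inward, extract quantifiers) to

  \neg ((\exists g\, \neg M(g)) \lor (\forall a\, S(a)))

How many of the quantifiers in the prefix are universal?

1

Push ¬ through the quantifiers and connectives to reach negation normal form:
  (\forall g\, M(g)) \land (\exists a\, \neg S(a))
All bound variables are already distinct, so no renaming is needed.
Pull the quantifiers to the front (each side's bound variable is not free in the other side):
  \forall g\, \exists a\, (M(g) \land \neg S(a))
The prefix is \forall g \exists a: 1 universal, 1 existential.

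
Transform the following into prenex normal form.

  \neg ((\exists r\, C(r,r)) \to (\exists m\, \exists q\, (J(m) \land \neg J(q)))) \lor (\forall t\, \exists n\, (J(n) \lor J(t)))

Eliminate → and ↔ using ¬ and ∨.
  \neg (\neg (\exists r\, C(r,r)) \lor (\exists m\, \exists q\, (J(m) \land \neg J(q)))) \lor (\forall t\, \exists n\, (J(n) \lor J(t)))
Drive negations inward (¬∀x A ≡ ∃x ¬A, ¬∃x A ≡ ∀x ¬A, De Morgan for ∧/∨):
  (\exists r\, C(r,r)) \land (\forall m\, \forall q\, (\neg J(m) \lor J(q))) \lor (\forall t\, \exists n\, (J(n) \lor J(t)))
All bound variables are already distinct, so no renaming is needed.
Finally move all quantifiers to the prefix:
  \exists r\, \forall m\, \forall q\, \forall t\, \exists n\, (C(r,r) \land (\neg J(m) \lor J(q)) \lor J(n) \lor J(t))

\exists r\, \forall m\, \forall q\, \forall t\, \exists n\, (C(r,r) \land (\neg J(m) \lor J(q)) \lor J(n) \lor J(t))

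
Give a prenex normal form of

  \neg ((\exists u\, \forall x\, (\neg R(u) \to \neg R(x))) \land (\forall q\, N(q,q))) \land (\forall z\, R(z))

Rewrite implications/biconditionals: A → B as ¬A ∨ B.
  \neg ((\exists u\, \forall x\, (\neg \neg R(u) \lor \neg R(x))) \land (\forall q\, N(q,q))) \land (\forall z\, R(z))
Push ¬ through the quantifiers and connectives to reach negation normal form:
  ((\forall u\, \exists x\, (\neg R(u) \land R(x))) \lor (\exists q\, \neg N(q,q))) \land (\forall z\, R(z))
Extract every quantifier outward, since the variables are now distinct and don't occur free across branches:
  \forall u\, \exists x\, \exists q\, \forall z\, ((\neg R(u) \land R(x) \lor \neg N(q,q)) \land R(z))

\forall u\, \exists x\, \exists q\, \forall z\, ((\neg R(u) \land R(x) \lor \neg N(q,q)) \land R(z))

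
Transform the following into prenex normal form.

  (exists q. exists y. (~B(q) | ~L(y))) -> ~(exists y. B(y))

First replace A → B with ¬A ∨ B.
  ~(exists q. exists y. (~B(q) | ~L(y))) | ~(exists y. B(y))
Push ¬ through the quantifiers and connectives to reach negation normal form:
  (forall q. forall y. (B(q) & L(y))) | (forall y. ~B(y))
Give each quantifier a distinct variable: y↦t.
  (forall q. forall y. (B(q) & L(y))) | (forall t. ~B(t))
Extract every quantifier outward, since the variables are now distinct and don't occur free across branches:
  forall q. forall y. forall t. (B(q) & L(y) | ~B(t))

forall q. forall y. forall t. (B(q) & L(y) | ~B(t))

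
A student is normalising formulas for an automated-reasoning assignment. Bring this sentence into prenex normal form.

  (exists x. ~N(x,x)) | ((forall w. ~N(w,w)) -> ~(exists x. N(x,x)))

Rewrite implications/biconditionals: A → B as ¬A ∨ B.
  (exists x. ~N(x,x)) | ~(forall w. ~N(w,w)) | ~(exists x. N(x,x))
Move each ¬ inward, flipping quantifiers it crosses:
  (exists x. ~N(x,x)) | (exists w. N(w,w)) | (forall x. ~N(x,x))
Rename bound variables to avoid capture: x↦v.
  (exists x. ~N(x,x)) | (exists w. N(w,w)) | (forall v. ~N(v,v))
Finally move all quantifiers to the prefix:
  exists x. exists w. forall v. (~N(x,x) | N(w,w) | ~N(v,v))

exists x. exists w. forall v. (~N(x,x) | N(w,w) | ~N(v,v))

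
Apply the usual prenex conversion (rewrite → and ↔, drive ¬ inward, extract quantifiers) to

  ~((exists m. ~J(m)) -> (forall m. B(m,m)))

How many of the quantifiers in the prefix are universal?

0

Eliminate → and ↔ using ¬ and ∨.
  ~(~(exists m. ~J(m)) | (forall m. B(m,m)))
Move each ¬ inward, flipping quantifiers it crosses:
  (exists m. ~J(m)) & (exists m. ~B(m,m))
Give each quantifier a distinct variable: m↦a.
  (exists m. ~J(m)) & (exists a. ~B(a,a))
Pull the quantifiers to the front (each side's bound variable is not free in the other side):
  exists m. exists a. (~J(m) & ~B(a,a))
The prefix is exists m exists a: 0 universal, 2 existential.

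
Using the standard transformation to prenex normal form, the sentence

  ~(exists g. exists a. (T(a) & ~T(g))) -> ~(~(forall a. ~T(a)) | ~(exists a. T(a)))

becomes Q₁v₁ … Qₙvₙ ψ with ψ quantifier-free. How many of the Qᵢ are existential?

Rewrite implications/biconditionals: A → B as ¬A ∨ B.
  ~~(exists g. exists a. (T(a) & ~T(g))) | ~(~(forall a. ~T(a)) | ~(exists a. T(a)))
Move each ¬ inward, flipping quantifiers it crosses:
  (exists g. exists a. (T(a) & ~T(g))) | (forall a. ~T(a)) & (exists a. T(a))
Standardize variables apart so no two quantifiers bind the same name: a↦p, a↦z1.
  (exists g. exists a. (T(a) & ~T(g))) | (forall p. ~T(p)) & (exists z1. T(z1))
Pull the quantifiers to the front (each side's bound variable is not free in the other side):
  exists g. exists a. forall p. exists z1. (T(a) & ~T(g) | ~T(p) & T(z1))
The prefix is exists g exists a forall p exists z1: 1 universal, 3 existential.

3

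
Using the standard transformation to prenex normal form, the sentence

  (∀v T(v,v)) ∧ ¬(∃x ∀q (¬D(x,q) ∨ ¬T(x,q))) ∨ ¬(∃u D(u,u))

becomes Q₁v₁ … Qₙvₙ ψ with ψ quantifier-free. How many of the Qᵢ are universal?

3

Push ¬ through the quantifiers and connectives to reach negation normal form:
  (∀v T(v,v)) ∧ (∀x ∃q (D(x,q) ∧ T(x,q))) ∨ (∀u ¬D(u,u))
Finally move all quantifiers to the prefix:
  ∀v ∀x ∃q ∀u (T(v,v) ∧ D(x,q) ∧ T(x,q) ∨ ¬D(u,u))
The prefix is ∀v ∀x ∃q ∀u: 3 universal, 1 existential.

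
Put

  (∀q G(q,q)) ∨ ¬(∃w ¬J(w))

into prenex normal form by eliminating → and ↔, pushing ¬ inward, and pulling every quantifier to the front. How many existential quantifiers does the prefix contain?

Push ¬ through the quantifiers and connectives to reach negation normal form:
  (∀q G(q,q)) ∨ (∀w J(w))
Extract every quantifier outward, since the variables are now distinct and don't occur free across branches:
  ∀q ∀w (G(q,q) ∨ J(w))
The prefix is ∀q ∀w: 2 universal, 0 existential.

0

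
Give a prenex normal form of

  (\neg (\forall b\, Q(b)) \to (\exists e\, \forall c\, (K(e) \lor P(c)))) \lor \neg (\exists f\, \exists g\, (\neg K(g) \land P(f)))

Eliminate → and ↔ using ¬ and ∨.
  \neg \neg (\forall b\, Q(b)) \lor (\exists e\, \forall c\, (K(e) \lor P(c))) \lor \neg (\exists f\, \exists g\, (\neg K(g) \land P(f)))
Drive negations inward (¬∀x A ≡ ∃x ¬A, ¬∃x A ≡ ∀x ¬A, De Morgan for ∧/∨):
  (\forall b\, Q(b)) \lor (\exists e\, \forall c\, (K(e) \lor P(c))) \lor (\forall f\, \forall g\, (K(g) \lor \neg P(f)))
All bound variables are already distinct, so no renaming is needed.
Pull the quantifiers to the front (each side's bound variable is not free in the other side):
  \forall b\, \exists e\, \forall c\, \forall f\, \forall g\, (Q(b) \lor K(e) \lor P(c) \lor K(g) \lor \neg P(f))

\forall b\, \exists e\, \forall c\, \forall f\, \forall g\, (Q(b) \lor K(e) \lor P(c) \lor K(g) \lor \neg P(f))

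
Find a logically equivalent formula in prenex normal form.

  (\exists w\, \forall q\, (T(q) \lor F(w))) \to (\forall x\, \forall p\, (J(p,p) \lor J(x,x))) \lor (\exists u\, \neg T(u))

Rewrite implications/biconditionals: A → B as ¬A ∨ B.
  \neg (\exists w\, \forall q\, (T(q) \lor F(w))) \lor (\forall x\, \forall p\, (J(p,p) \lor J(x,x))) \lor (\exists u\, \neg T(u))
Move each ¬ inward, flipping quantifiers it crosses:
  (\forall w\, \exists q\, (\neg T(q) \land \neg F(w))) \lor (\forall x\, \forall p\, (J(p,p) \lor J(x,x))) \lor (\exists u\, \neg T(u))
All bound variables are already distinct, so no renaming is needed.
Finally move all quantifiers to the prefix:
  \forall w\, \exists q\, \forall x\, \forall p\, \exists u\, (\neg T(q) \land \neg F(w) \lor J(p,p) \lor J(x,x) \lor \neg T(u))

\forall w\, \exists q\, \forall x\, \forall p\, \exists u\, (\neg T(q) \land \neg F(w) \lor J(p,p) \lor J(x,x) \lor \neg T(u))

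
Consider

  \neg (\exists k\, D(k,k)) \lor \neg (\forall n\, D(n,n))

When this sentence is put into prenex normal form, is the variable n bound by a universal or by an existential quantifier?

existential

Push ¬ through the quantifiers and connectives to reach negation normal form:
  (\forall k\, \neg D(k,k)) \lor (\exists n\, \neg D(n,n))
All bound variables are already distinct, so no renaming is needed.
Extract every quantifier outward, since the variables are now distinct and don't occur free across branches:
  \forall k\, \exists n\, (\neg D(k,k) \lor \neg D(n,n))
The quantifier \forall n sits under an odd number of negations, so it flips to \exists n.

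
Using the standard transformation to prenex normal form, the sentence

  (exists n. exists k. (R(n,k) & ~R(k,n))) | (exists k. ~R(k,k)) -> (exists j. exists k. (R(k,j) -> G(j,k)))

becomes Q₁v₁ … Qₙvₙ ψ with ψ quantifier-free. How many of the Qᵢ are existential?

Rewrite implications/biconditionals: A → B as ¬A ∨ B.
  ~((exists n. exists k. (R(n,k) & ~R(k,n))) | (exists k. ~R(k,k))) | (exists j. exists k. (~R(k,j) | G(j,k)))
Drive negations inward (¬∀x A ≡ ∃x ¬A, ¬∃x A ≡ ∀x ¬A, De Morgan for ∧/∨):
  (forall n. forall k. (~R(n,k) | R(k,n))) & (forall k. R(k,k)) | (exists j. exists k. (~R(k,j) | G(j,k)))
Standardize variables apart so no two quantifiers bind the same name: k↦y1, k↦y.
  (forall n. forall k. (~R(n,k) | R(k,n))) & (forall y1. R(y1,y1)) | (exists j. exists y. (~R(y,j) | G(j,y)))
Finally move all quantifiers to the prefix:
  forall n. forall k. forall y1. exists j. exists y. ((~R(n,k) | R(k,n)) & R(y1,y1) | ~R(y,j) | G(j,y))
The prefix is forall n forall k forall y1 exists j exists y: 3 universal, 2 existential.

2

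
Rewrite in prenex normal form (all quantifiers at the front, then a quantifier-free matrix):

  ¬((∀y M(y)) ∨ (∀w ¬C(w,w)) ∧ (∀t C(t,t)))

∃y ∃w ∃t (¬M(y) ∧ (C(w,w) ∨ ¬C(t,t)))

Push ¬ through the quantifiers and connectives to reach negation normal form:
  (∃y ¬M(y)) ∧ ((∃w C(w,w)) ∨ (∃t ¬C(t,t)))
All bound variables are already distinct, so no renaming is needed.
Pull the quantifiers to the front (each side's bound variable is not free in the other side):
  ∃y ∃w ∃t (¬M(y) ∧ (C(w,w) ∨ ¬C(t,t)))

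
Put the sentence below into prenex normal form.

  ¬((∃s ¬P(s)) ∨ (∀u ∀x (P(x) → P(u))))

∀s ∃u ∃x (P(s) ∧ P(x) ∧ ¬P(u))

First replace A → B with ¬A ∨ B.
  ¬((∃s ¬P(s)) ∨ (∀u ∀x (¬P(x) ∨ P(u))))
Drive negations inward (¬∀x A ≡ ∃x ¬A, ¬∃x A ≡ ∀x ¬A, De Morgan for ∧/∨):
  (∀s P(s)) ∧ (∃u ∃x (P(x) ∧ ¬P(u)))
All bound variables are already distinct, so no renaming is needed.
Extract every quantifier outward, since the variables are now distinct and don't occur free across branches:
  ∀s ∃u ∃x (P(s) ∧ P(x) ∧ ¬P(u))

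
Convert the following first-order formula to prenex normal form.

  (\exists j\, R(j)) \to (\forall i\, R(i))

\forall j\, \forall i\, (\neg R(j) \lor R(i))

Eliminate → and ↔ using ¬ and ∨.
  \neg (\exists j\, R(j)) \lor (\forall i\, R(i))
Move each ¬ inward, flipping quantifiers it crosses:
  (\forall j\, \neg R(j)) \lor (\forall i\, R(i))
Pull the quantifiers to the front (each side's bound variable is not free in the other side):
  \forall j\, \forall i\, (\neg R(j) \lor R(i))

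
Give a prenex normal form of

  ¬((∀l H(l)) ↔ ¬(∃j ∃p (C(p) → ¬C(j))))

∀l ∃j ∃p ∀c ∀w ∃y1 (H(l) ∧ (¬C(p) ∨ ¬C(j)) ∨ C(w) ∧ C(c) ∧ ¬H(y1))

Rewrite implications/biconditionals: A → B as ¬A ∨ B; A ↔ B as (¬A ∨ B) ∧ (¬B ∨ A).
  ¬((¬(∀l H(l)) ∨ ¬(∃j ∃p (¬C(p) ∨ ¬C(j)))) ∧ (¬¬(∃j ∃p (¬C(p) ∨ ¬C(j))) ∨ (∀l H(l))))
Push ¬ through the quantifiers and connectives to reach negation normal form:
  (∀l H(l)) ∧ (∃j ∃p (¬C(p) ∨ ¬C(j))) ∨ (∀j ∀p (C(p) ∧ C(j))) ∧ (∃l ¬H(l))
Give each quantifier a distinct variable: j↦c, p↦w, l↦y1.
  (∀l H(l)) ∧ (∃j ∃p (¬C(p) ∨ ¬C(j))) ∨ (∀c ∀w (C(w) ∧ C(c))) ∧ (∃y1 ¬H(y1))
Pull the quantifiers to the front (each side's bound variable is not free in the other side):
  ∀l ∃j ∃p ∀c ∀w ∃y1 (H(l) ∧ (¬C(p) ∨ ¬C(j)) ∨ C(w) ∧ C(c) ∧ ¬H(y1))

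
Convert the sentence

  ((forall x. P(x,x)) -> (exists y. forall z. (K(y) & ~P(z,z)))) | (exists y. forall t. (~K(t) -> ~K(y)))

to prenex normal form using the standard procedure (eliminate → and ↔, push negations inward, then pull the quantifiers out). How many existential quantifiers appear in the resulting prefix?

3

First replace A → B with ¬A ∨ B.
  ~(forall x. P(x,x)) | (exists y. forall z. (K(y) & ~P(z,z))) | (exists y. forall t. (~~K(t) | ~K(y)))
Push ¬ through the quantifiers and connectives to reach negation normal form:
  (exists x. ~P(x,x)) | (exists y. forall z. (K(y) & ~P(z,z))) | (exists y. forall t. (K(t) | ~K(y)))
Standardize variables apart so no two quantifiers bind the same name: y↦q.
  (exists x. ~P(x,x)) | (exists y. forall z. (K(y) & ~P(z,z))) | (exists q. forall t. (K(t) | ~K(q)))
Extract every quantifier outward, since the variables are now distinct and don't occur free across branches:
  exists x. exists y. forall z. exists q. forall t. (~P(x,x) | K(y) & ~P(z,z) | K(t) | ~K(q))
The prefix is exists x exists y forall z exists q forall t: 2 universal, 3 existential.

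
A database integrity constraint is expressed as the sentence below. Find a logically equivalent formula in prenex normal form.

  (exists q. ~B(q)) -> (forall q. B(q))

Rewrite implications/biconditionals: A → B as ¬A ∨ B.
  ~(exists q. ~B(q)) | (forall q. B(q))
Drive negations inward (¬∀x A ≡ ∃x ¬A, ¬∃x A ≡ ∀x ¬A, De Morgan for ∧/∨):
  (forall q. B(q)) | (forall q. B(q))
Standardize variables apart so no two quantifiers bind the same name: q↦x.
  (forall q. B(q)) | (forall x. B(x))
Pull the quantifiers to the front (each side's bound variable is not free in the other side):
  forall q. forall x. (B(q) | B(x))

forall q. forall x. (B(q) | B(x))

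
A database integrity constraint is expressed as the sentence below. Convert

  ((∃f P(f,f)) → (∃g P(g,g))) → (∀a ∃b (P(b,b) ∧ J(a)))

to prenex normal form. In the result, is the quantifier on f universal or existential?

existential

First replace A → B with ¬A ∨ B.
  ¬(¬(∃f P(f,f)) ∨ (∃g P(g,g))) ∨ (∀a ∃b (P(b,b) ∧ J(a)))
Drive negations inward (¬∀x A ≡ ∃x ¬A, ¬∃x A ≡ ∀x ¬A, De Morgan for ∧/∨):
  (∃f P(f,f)) ∧ (∀g ¬P(g,g)) ∨ (∀a ∃b (P(b,b) ∧ J(a)))
Pull the quantifiers to the front (each side's bound variable is not free in the other side):
  ∃f ∀g ∀a ∃b (P(f,f) ∧ ¬P(g,g) ∨ P(b,b) ∧ J(a))
The quantifier ∃f sits under an even number of negations (counting the antecedent side of each →), so it remains existential.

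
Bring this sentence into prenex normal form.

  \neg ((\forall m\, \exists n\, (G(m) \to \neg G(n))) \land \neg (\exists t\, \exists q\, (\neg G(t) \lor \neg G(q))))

\exists m\, \forall n\, \exists t\, \exists q\, (G(m) \land G(n) \lor \neg G(t) \lor \neg G(q))

Rewrite implications/biconditionals: A → B as ¬A ∨ B.
  \neg ((\forall m\, \exists n\, (\neg G(m) \lor \neg G(n))) \land \neg (\exists t\, \exists q\, (\neg G(t) \lor \neg G(q))))
Drive negations inward (¬∀x A ≡ ∃x ¬A, ¬∃x A ≡ ∀x ¬A, De Morgan for ∧/∨):
  (\exists m\, \forall n\, (G(m) \land G(n))) \lor (\exists t\, \exists q\, (\neg G(t) \lor \neg G(q)))
All bound variables are already distinct, so no renaming is needed.
Pull the quantifiers to the front (each side's bound variable is not free in the other side):
  \exists m\, \forall n\, \exists t\, \exists q\, (G(m) \land G(n) \lor \neg G(t) \lor \neg G(q))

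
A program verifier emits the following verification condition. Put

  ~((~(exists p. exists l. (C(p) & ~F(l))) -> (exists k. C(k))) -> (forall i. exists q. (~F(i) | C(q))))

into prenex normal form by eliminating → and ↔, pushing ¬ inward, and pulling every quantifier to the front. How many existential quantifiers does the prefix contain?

4

First replace A → B with ¬A ∨ B.
  ~(~(~~(exists p. exists l. (C(p) & ~F(l))) | (exists k. C(k))) | (forall i. exists q. (~F(i) | C(q))))
Drive negations inward (¬∀x A ≡ ∃x ¬A, ¬∃x A ≡ ∀x ¬A, De Morgan for ∧/∨):
  ((exists p. exists l. (C(p) & ~F(l))) | (exists k. C(k))) & (exists i. forall q. (F(i) & ~C(q)))
Extract every quantifier outward, since the variables are now distinct and don't occur free across branches:
  exists p. exists l. exists k. exists i. forall q. ((C(p) & ~F(l) | C(k)) & F(i) & ~C(q))
The prefix is exists p exists l exists k exists i forall q: 1 universal, 4 existential.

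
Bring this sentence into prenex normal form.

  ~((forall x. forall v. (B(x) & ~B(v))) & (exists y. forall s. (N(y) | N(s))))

exists x. exists v. forall y. exists s. (~B(x) | B(v) | ~N(y) & ~N(s))

Move each ¬ inward, flipping quantifiers it crosses:
  (exists x. exists v. (~B(x) | B(v))) | (forall y. exists s. (~N(y) & ~N(s)))
Extract every quantifier outward, since the variables are now distinct and don't occur free across branches:
  exists x. exists v. forall y. exists s. (~B(x) | B(v) | ~N(y) & ~N(s))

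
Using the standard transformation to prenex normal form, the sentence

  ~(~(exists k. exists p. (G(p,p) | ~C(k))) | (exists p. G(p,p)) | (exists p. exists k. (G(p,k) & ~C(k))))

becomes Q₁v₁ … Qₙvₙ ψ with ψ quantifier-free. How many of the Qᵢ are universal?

Drive negations inward (¬∀x A ≡ ∃x ¬A, ¬∃x A ≡ ∀x ¬A, De Morgan for ∧/∨):
  (exists k. exists p. (G(p,p) | ~C(k))) & (forall p. ~G(p,p)) & (forall p. forall k. (~G(p,k) | C(k)))
Rename bound variables to avoid capture: p↦x, p↦z, k↦a.
  (exists k. exists p. (G(p,p) | ~C(k))) & (forall x. ~G(x,x)) & (forall z. forall a. (~G(z,a) | C(a)))
Finally move all quantifiers to the prefix:
  exists k. exists p. forall x. forall z. forall a. ((G(p,p) | ~C(k)) & ~G(x,x) & (~G(z,a) | C(a)))
The prefix is exists k exists p forall x forall z forall a: 3 universal, 2 existential.

3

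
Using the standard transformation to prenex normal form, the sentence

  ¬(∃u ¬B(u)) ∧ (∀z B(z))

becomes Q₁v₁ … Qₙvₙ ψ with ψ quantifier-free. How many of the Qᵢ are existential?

Drive negations inward (¬∀x A ≡ ∃x ¬A, ¬∃x A ≡ ∀x ¬A, De Morgan for ∧/∨):
  (∀u B(u)) ∧ (∀z B(z))
All bound variables are already distinct, so no renaming is needed.
Extract every quantifier outward, since the variables are now distinct and don't occur free across branches:
  ∀u ∀z (B(u) ∧ B(z))
The prefix is ∀u ∀z: 2 universal, 0 existential.

0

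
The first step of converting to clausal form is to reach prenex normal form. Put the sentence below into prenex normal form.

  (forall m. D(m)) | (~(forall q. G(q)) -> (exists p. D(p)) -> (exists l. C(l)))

forall m. forall q. forall p. exists l. (D(m) | G(q) | ~D(p) | C(l))

Rewrite implications/biconditionals: A → B as ¬A ∨ B.
  (forall m. D(m)) | ~~(forall q. G(q)) | ~(exists p. D(p)) | (exists l. C(l))
Drive negations inward (¬∀x A ≡ ∃x ¬A, ¬∃x A ≡ ∀x ¬A, De Morgan for ∧/∨):
  (forall m. D(m)) | (forall q. G(q)) | (forall p. ~D(p)) | (exists l. C(l))
All bound variables are already distinct, so no renaming is needed.
Pull the quantifiers to the front (each side's bound variable is not free in the other side):
  forall m. forall q. forall p. exists l. (D(m) | G(q) | ~D(p) | C(l))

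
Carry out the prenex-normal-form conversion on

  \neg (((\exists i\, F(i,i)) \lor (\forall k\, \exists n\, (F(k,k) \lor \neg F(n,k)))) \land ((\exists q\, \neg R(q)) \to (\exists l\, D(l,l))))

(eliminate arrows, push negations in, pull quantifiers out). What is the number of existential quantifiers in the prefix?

2

Rewrite implications/biconditionals: A → B as ¬A ∨ B.
  \neg (((\exists i\, F(i,i)) \lor (\forall k\, \exists n\, (F(k,k) \lor \neg F(n,k)))) \land (\neg (\exists q\, \neg R(q)) \lor (\exists l\, D(l,l))))
Move each ¬ inward, flipping quantifiers it crosses:
  (\forall i\, \neg F(i,i)) \land (\exists k\, \forall n\, (\neg F(k,k) \land F(n,k))) \lor (\exists q\, \neg R(q)) \land (\forall l\, \neg D(l,l))
All bound variables are already distinct, so no renaming is needed.
Finally move all quantifiers to the prefix:
  \forall i\, \exists k\, \forall n\, \exists q\, \forall l\, (\neg F(i,i) \land \neg F(k,k) \land F(n,k) \lor \neg R(q) \land \neg D(l,l))
The prefix is \forall i \exists k \forall n \exists q \forall l: 3 universal, 2 existential.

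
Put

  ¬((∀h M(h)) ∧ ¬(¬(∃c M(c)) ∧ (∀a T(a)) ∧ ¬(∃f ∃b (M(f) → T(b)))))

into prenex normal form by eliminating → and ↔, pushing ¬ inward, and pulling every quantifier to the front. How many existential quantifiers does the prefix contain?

Rewrite implications/biconditionals: A → B as ¬A ∨ B.
  ¬((∀h M(h)) ∧ ¬(¬(∃c M(c)) ∧ (∀a T(a)) ∧ ¬(∃f ∃b (¬M(f) ∨ T(b)))))
Push ¬ through the quantifiers and connectives to reach negation normal form:
  (∃h ¬M(h)) ∨ (∀c ¬M(c)) ∧ (∀a T(a)) ∧ (∀f ∀b (M(f) ∧ ¬T(b)))
Pull the quantifiers to the front (each side's bound variable is not free in the other side):
  ∃h ∀c ∀a ∀f ∀b (¬M(h) ∨ ¬M(c) ∧ T(a) ∧ M(f) ∧ ¬T(b))
The prefix is ∃h ∀c ∀a ∀f ∀b: 4 universal, 1 existential.

1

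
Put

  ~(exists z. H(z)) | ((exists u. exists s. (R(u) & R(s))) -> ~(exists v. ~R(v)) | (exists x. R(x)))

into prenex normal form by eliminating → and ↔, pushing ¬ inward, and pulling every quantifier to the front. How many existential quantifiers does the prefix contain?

1

Eliminate → and ↔ using ¬ and ∨.
  ~(exists z. H(z)) | ~(exists u. exists s. (R(u) & R(s))) | ~(exists v. ~R(v)) | (exists x. R(x))
Move each ¬ inward, flipping quantifiers it crosses:
  (forall z. ~H(z)) | (forall u. forall s. (~R(u) | ~R(s))) | (forall v. R(v)) | (exists x. R(x))
All bound variables are already distinct, so no renaming is needed.
Finally move all quantifiers to the prefix:
  forall z. forall u. forall s. forall v. exists x. (~H(z) | ~R(u) | ~R(s) | R(v) | R(x))
The prefix is forall z forall u forall s forall v exists x: 4 universal, 1 existential.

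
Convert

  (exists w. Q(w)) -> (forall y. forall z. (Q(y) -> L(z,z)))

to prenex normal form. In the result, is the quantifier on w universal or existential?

universal

Eliminate → and ↔ using ¬ and ∨.
  ~(exists w. Q(w)) | (forall y. forall z. (~Q(y) | L(z,z)))
Move each ¬ inward, flipping quantifiers it crosses:
  (forall w. ~Q(w)) | (forall y. forall z. (~Q(y) | L(z,z)))
Extract every quantifier outward, since the variables are now distinct and don't occur free across branches:
  forall w. forall y. forall z. (~Q(w) | ~Q(y) | L(z,z))
The quantifier exists w sits under an odd number of negations (counting the antecedent side of each →), so it flips to forall w.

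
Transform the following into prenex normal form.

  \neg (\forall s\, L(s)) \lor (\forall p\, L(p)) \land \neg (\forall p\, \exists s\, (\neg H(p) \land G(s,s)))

\exists s\, \forall p\, \exists c\, \forall x1\, (\neg L(s) \lor L(p) \land (H(c) \lor \neg G(x1,x1)))

Move each ¬ inward, flipping quantifiers it crosses:
  (\exists s\, \neg L(s)) \lor (\forall p\, L(p)) \land (\exists p\, \forall s\, (H(p) \lor \neg G(s,s)))
Standardize variables apart so no two quantifiers bind the same name: p↦c, s↦x1.
  (\exists s\, \neg L(s)) \lor (\forall p\, L(p)) \land (\exists c\, \forall x1\, (H(c) \lor \neg G(x1,x1)))
Finally move all quantifiers to the prefix:
  \exists s\, \forall p\, \exists c\, \forall x1\, (\neg L(s) \lor L(p) \land (H(c) \lor \neg G(x1,x1)))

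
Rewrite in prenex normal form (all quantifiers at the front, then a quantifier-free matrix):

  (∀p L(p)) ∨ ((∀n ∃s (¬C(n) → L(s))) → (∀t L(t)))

∀p ∃n ∀s ∀t (L(p) ∨ ¬C(n) ∧ ¬L(s) ∨ L(t))

Eliminate → and ↔ using ¬ and ∨.
  (∀p L(p)) ∨ ¬(∀n ∃s (¬¬C(n) ∨ L(s))) ∨ (∀t L(t))
Move each ¬ inward, flipping quantifiers it crosses:
  (∀p L(p)) ∨ (∃n ∀s (¬C(n) ∧ ¬L(s))) ∨ (∀t L(t))
Finally move all quantifiers to the prefix:
  ∀p ∃n ∀s ∀t (L(p) ∨ ¬C(n) ∧ ¬L(s) ∨ L(t))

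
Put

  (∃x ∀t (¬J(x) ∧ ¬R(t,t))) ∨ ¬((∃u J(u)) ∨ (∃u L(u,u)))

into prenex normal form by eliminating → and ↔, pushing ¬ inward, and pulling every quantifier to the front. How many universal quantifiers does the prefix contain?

Drive negations inward (¬∀x A ≡ ∃x ¬A, ¬∃x A ≡ ∀x ¬A, De Morgan for ∧/∨):
  (∃x ∀t (¬J(x) ∧ ¬R(t,t))) ∨ (∀u ¬J(u)) ∧ (∀u ¬L(u,u))
Rename bound variables to avoid capture: u↦b.
  (∃x ∀t (¬J(x) ∧ ¬R(t,t))) ∨ (∀u ¬J(u)) ∧ (∀b ¬L(b,b))
Finally move all quantifiers to the prefix:
  ∃x ∀t ∀u ∀b (¬J(x) ∧ ¬R(t,t) ∨ ¬J(u) ∧ ¬L(b,b))
The prefix is ∃x ∀t ∀u ∀b: 3 universal, 1 existential.

3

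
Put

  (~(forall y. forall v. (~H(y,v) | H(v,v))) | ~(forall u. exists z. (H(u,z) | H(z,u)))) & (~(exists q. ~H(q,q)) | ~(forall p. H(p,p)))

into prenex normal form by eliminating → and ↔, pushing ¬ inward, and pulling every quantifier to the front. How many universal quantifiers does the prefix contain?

2

Drive negations inward (¬∀x A ≡ ∃x ¬A, ¬∃x A ≡ ∀x ¬A, De Morgan for ∧/∨):
  ((exists y. exists v. (H(y,v) & ~H(v,v))) | (exists u. forall z. (~H(u,z) & ~H(z,u)))) & ((forall q. H(q,q)) | (exists p. ~H(p,p)))
All bound variables are already distinct, so no renaming is needed.
Extract every quantifier outward, since the variables are now distinct and don't occur free across branches:
  exists y. exists v. exists u. forall z. forall q. exists p. ((H(y,v) & ~H(v,v) | ~H(u,z) & ~H(z,u)) & (H(q,q) | ~H(p,p)))
The prefix is exists y exists v exists u forall z forall q exists p: 2 universal, 4 existential.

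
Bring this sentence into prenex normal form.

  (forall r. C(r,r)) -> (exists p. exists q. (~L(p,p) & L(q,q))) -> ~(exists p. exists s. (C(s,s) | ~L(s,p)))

Eliminate → and ↔ using ¬ and ∨.
  ~(forall r. C(r,r)) | ~(exists p. exists q. (~L(p,p) & L(q,q))) | ~(exists p. exists s. (C(s,s) | ~L(s,p)))
Drive negations inward (¬∀x A ≡ ∃x ¬A, ¬∃x A ≡ ∀x ¬A, De Morgan for ∧/∨):
  (exists r. ~C(r,r)) | (forall p. forall q. (L(p,p) | ~L(q,q))) | (forall p. forall s. (~C(s,s) & L(s,p)))
Give each quantifier a distinct variable: p↦v.
  (exists r. ~C(r,r)) | (forall p. forall q. (L(p,p) | ~L(q,q))) | (forall v. forall s. (~C(s,s) & L(s,v)))
Extract every quantifier outward, since the variables are now distinct and don't occur free across branches:
  exists r. forall p. forall q. forall v. forall s. (~C(r,r) | L(p,p) | ~L(q,q) | ~C(s,s) & L(s,v))

exists r. forall p. forall q. forall v. forall s. (~C(r,r) | L(p,p) | ~L(q,q) | ~C(s,s) & L(s,v))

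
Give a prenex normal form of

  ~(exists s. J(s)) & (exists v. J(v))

forall s. exists v. (~J(s) & J(v))

Push ¬ through the quantifiers and connectives to reach negation normal form:
  (forall s. ~J(s)) & (exists v. J(v))
Finally move all quantifiers to the prefix:
  forall s. exists v. (~J(s) & J(v))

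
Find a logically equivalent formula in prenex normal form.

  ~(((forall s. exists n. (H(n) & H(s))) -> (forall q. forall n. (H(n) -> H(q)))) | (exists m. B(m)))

forall s. exists n. exists q. exists r. forall m. (H(n) & H(s) & H(r) & ~H(q) & ~B(m))

First replace A → B with ¬A ∨ B.
  ~(~(forall s. exists n. (H(n) & H(s))) | (forall q. forall n. (~H(n) | H(q))) | (exists m. B(m)))
Drive negations inward (¬∀x A ≡ ∃x ¬A, ¬∃x A ≡ ∀x ¬A, De Morgan for ∧/∨):
  (forall s. exists n. (H(n) & H(s))) & (exists q. exists n. (H(n) & ~H(q))) & (forall m. ~B(m))
Rename bound variables to avoid capture: n↦r.
  (forall s. exists n. (H(n) & H(s))) & (exists q. exists r. (H(r) & ~H(q))) & (forall m. ~B(m))
Finally move all quantifiers to the prefix:
  forall s. exists n. exists q. exists r. forall m. (H(n) & H(s) & H(r) & ~H(q) & ~B(m))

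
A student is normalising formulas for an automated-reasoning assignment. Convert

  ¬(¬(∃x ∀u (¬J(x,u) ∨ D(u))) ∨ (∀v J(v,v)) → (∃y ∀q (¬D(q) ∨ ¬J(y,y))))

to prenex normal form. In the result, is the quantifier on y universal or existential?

First replace A → B with ¬A ∨ B.
  ¬(¬(¬(∃x ∀u (¬J(x,u) ∨ D(u))) ∨ (∀v J(v,v))) ∨ (∃y ∀q (¬D(q) ∨ ¬J(y,y))))
Push ¬ through the quantifiers and connectives to reach negation normal form:
  ((∀x ∃u (J(x,u) ∧ ¬D(u))) ∨ (∀v J(v,v))) ∧ (∀y ∃q (D(q) ∧ J(y,y)))
Finally move all quantifiers to the prefix:
  ∀x ∃u ∀v ∀y ∃q ((J(x,u) ∧ ¬D(u) ∨ J(v,v)) ∧ D(q) ∧ J(y,y))
The quantifier ∃y sits under an odd number of negations (counting the antecedent side of each →), so it flips to ∀y.

universal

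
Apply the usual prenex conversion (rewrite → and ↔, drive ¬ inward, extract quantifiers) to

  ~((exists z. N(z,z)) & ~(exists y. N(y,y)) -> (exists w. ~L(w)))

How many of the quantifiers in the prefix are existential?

1

Rewrite implications/biconditionals: A → B as ¬A ∨ B.
  ~(~((exists z. N(z,z)) & ~(exists y. N(y,y))) | (exists w. ~L(w)))
Drive negations inward (¬∀x A ≡ ∃x ¬A, ¬∃x A ≡ ∀x ¬A, De Morgan for ∧/∨):
  (exists z. N(z,z)) & (forall y. ~N(y,y)) & (forall w. L(w))
All bound variables are already distinct, so no renaming is needed.
Finally move all quantifiers to the prefix:
  exists z. forall y. forall w. (N(z,z) & ~N(y,y) & L(w))
The prefix is exists z forall y forall w: 2 universal, 1 existential.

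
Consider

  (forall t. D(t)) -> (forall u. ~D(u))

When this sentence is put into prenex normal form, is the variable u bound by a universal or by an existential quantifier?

universal

Rewrite implications/biconditionals: A → B as ¬A ∨ B.
  ~(forall t. D(t)) | (forall u. ~D(u))
Move each ¬ inward, flipping quantifiers it crosses:
  (exists t. ~D(t)) | (forall u. ~D(u))
All bound variables are already distinct, so no renaming is needed.
Extract every quantifier outward, since the variables are now distinct and don't occur free across branches:
  exists t. forall u. (~D(t) | ~D(u))
The quantifier forall u sits under an even number of negations (counting the antecedent side of each →), so it remains universal.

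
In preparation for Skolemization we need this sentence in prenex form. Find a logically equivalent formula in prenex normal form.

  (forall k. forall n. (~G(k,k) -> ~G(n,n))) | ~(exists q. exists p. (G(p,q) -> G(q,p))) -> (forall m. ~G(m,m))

exists k. exists n. exists q. exists p. forall m. (~G(k,k) & G(n,n) & (~G(p,q) | G(q,p)) | ~G(m,m))

Eliminate → and ↔ using ¬ and ∨.
  ~((forall k. forall n. (~~G(k,k) | ~G(n,n))) | ~(exists q. exists p. (~G(p,q) | G(q,p)))) | (forall m. ~G(m,m))
Move each ¬ inward, flipping quantifiers it crosses:
  (exists k. exists n. (~G(k,k) & G(n,n))) & (exists q. exists p. (~G(p,q) | G(q,p))) | (forall m. ~G(m,m))
Finally move all quantifiers to the prefix:
  exists k. exists n. exists q. exists p. forall m. (~G(k,k) & G(n,n) & (~G(p,q) | G(q,p)) | ~G(m,m))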